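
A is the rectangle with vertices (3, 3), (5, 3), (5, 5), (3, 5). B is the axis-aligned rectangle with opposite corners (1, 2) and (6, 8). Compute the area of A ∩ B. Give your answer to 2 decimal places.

4.00

|A∩B|: x∈[3,5], y∈[3,5] → 2·2 = 4.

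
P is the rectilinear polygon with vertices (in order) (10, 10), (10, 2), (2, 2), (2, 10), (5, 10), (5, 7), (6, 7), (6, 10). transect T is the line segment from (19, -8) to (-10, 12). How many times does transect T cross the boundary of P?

2

The segment meets the boundary at (2,3.724), (4.5,2).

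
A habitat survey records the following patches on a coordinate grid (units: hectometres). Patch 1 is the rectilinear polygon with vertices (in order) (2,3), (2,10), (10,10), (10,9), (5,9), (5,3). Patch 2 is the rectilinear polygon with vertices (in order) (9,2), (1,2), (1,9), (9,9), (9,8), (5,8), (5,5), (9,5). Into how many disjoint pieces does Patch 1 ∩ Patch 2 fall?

1

Patch 1 ∩ Patch 2 is a single connected region.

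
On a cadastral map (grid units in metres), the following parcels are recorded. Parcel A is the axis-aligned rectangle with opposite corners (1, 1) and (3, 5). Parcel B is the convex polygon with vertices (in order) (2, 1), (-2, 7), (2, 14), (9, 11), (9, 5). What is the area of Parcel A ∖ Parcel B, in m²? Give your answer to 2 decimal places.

|Parcel A| = 8, |Parcel A∩Parcel B| = 6.9643.
|Parcel A ∖ Parcel B| = |Parcel A| − |Parcel A∩Parcel B| = 8 − 6.9643 = 1.04.

1.04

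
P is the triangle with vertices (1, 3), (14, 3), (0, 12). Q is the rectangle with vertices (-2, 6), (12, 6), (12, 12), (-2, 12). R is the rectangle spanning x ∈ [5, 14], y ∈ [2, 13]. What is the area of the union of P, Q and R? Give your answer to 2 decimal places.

153.50

By inclusion–exclusion:
Individual areas: |P| = 58.5, |Q| = 84, |R| = 99.
|P∩Q| = 26.
|P∩R| = 26.0357.
|Q∩R|: x∈[5,12], y∈[6,12] → 7·6 = 42.
|P∩Q∩R| = 6.0357.
|P ∪ Q ∪ R| = 241.5 − 94.0357 + 6.0357 = 153.50.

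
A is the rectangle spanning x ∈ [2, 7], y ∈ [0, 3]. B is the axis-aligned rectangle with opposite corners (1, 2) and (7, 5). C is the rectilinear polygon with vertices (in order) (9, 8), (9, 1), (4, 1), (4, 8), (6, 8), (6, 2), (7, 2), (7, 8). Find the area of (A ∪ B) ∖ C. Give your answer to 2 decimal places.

|A ∪ B| = 28.
|(A ∪ B) ∩ C| = 9.
|(A ∪ B) ∖ C| = 28 − 9 = 19.00.

19.00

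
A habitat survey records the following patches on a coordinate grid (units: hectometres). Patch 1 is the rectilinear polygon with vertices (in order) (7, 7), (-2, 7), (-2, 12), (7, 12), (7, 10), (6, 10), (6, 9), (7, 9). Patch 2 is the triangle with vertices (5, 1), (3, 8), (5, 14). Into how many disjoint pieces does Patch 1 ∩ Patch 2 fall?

Patch 1 ∩ Patch 2 is a single connected region.

1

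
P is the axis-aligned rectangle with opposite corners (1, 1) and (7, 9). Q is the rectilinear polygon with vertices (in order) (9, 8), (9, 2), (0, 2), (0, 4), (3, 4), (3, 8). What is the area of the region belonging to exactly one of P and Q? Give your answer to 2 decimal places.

34.00

|P| = 48, |Q| = 42, |P∩Q| = 28.
|P △ Q| = |P| + |Q| − 2·|P∩Q| = 48 + 42 − 56 = 34.00.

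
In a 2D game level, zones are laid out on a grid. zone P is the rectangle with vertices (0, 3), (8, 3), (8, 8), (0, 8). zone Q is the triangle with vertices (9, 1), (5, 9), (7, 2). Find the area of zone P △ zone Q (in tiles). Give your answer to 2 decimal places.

38.50

|zone P| = 40, |zone Q| = 6, |zone P∩zone Q| = 3.75.
|zone P △ zone Q| = |zone P| + |zone Q| − 2·|zone P∩zone Q| = 40 + 6 − 7.5 = 38.50.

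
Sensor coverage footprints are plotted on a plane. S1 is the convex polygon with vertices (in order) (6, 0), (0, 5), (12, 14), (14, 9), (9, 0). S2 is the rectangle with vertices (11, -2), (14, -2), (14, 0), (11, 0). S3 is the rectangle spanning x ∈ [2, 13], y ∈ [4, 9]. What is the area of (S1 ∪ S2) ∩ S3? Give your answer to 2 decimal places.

The region (S1 ∪ S2) ∩ S3 is the polygon with vertices (5.333,9), (13,9), (13,7.2), (11.222,4), (2,4), (2,6.5).
By the shoelace formula its area is 47.99.

47.99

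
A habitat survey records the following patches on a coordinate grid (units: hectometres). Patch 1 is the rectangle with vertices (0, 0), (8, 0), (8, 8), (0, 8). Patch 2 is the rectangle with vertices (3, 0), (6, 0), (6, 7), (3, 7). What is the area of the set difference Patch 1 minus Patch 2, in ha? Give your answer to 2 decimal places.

|Patch 1∩Patch 2|: x∈[3,6], y∈[0,7] → 3·7 = 21.
|Patch 1| = 64.
|Patch 1 ∖ Patch 2| = |Patch 1| − |Patch 1∩Patch 2| = 64 − 21 = 43.00.

43.00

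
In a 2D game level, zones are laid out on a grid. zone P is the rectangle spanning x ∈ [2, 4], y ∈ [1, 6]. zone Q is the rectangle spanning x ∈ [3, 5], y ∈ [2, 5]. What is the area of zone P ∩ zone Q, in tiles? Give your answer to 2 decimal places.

3.00

|zone P∩zone Q|: x∈[3,4], y∈[2,5] → 1·3 = 3.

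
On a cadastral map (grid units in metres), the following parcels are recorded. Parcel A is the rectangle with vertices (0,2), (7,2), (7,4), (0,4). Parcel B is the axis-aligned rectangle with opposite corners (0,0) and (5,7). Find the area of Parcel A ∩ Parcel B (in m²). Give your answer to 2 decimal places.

|Parcel A∩Parcel B|: x∈[0,5], y∈[2,4] → 5·2 = 10.

10.00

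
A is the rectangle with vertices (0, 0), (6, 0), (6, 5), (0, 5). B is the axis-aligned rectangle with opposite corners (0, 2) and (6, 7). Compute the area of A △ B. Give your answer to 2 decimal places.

24.00

|A∩B|: x∈[0,6], y∈[2,5] → 6·3 = 18.
|A △ B| = |A| + |B| − 2·|A∩B| = 30 + 30 − 36 = 24.00.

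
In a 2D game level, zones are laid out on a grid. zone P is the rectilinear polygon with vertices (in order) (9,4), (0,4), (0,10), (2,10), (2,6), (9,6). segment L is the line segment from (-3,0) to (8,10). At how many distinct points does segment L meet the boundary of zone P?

The segment meets the boundary at (3.6,6), (1.4,4).

2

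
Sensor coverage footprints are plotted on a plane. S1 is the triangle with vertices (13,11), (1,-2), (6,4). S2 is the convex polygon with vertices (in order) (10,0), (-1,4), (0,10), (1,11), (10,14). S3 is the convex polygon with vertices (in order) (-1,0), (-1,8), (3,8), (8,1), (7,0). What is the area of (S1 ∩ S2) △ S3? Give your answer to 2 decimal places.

|S1 ∩ S2| = 2.4082.
|(S1 ∩ S2) ∩ S3| = 0.7634.
|(S1 ∩ S2) △ S3| = 2.4082 + 54 − 1.5269 = 54.88.

54.88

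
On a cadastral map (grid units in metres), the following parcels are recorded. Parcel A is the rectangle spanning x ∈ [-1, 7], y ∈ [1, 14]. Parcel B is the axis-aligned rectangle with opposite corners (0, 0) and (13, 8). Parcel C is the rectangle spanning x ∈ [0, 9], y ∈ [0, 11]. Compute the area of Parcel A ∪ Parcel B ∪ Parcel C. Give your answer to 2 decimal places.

165.00

By inclusion–exclusion:
Individual areas: |Parcel A| = 104, |Parcel B| = 104, |Parcel C| = 99.
|Parcel A∩Parcel B|: x∈[0,7], y∈[1,8] → 7·7 = 49.
|Parcel A∩Parcel C|: x∈[0,7], y∈[1,11] → 7·10 = 70.
|Parcel B∩Parcel C|: x∈[0,9], y∈[0,8] → 9·8 = 72.
|Parcel A∩Parcel B∩Parcel C| = 49.
|Parcel A ∪ Parcel B ∪ Parcel C| = 307 − 191 + 49 = 165.00.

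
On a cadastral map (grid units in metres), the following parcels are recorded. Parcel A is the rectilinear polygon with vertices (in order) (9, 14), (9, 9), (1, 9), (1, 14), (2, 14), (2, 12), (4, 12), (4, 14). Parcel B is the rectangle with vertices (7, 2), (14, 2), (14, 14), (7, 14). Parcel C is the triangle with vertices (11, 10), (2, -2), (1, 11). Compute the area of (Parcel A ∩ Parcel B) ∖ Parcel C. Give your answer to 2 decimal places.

7.40

|Parcel A ∩ Parcel B| = 10.
|(Parcel A ∩ Parcel B) ∩ Parcel C| = 2.6.
|(Parcel A ∩ Parcel B) ∖ Parcel C| = 10 − 2.6 = 7.40.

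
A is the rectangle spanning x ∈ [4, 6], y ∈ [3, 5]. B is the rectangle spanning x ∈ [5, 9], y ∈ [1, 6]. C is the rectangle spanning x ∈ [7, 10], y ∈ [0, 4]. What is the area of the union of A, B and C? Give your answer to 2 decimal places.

By inclusion–exclusion:
Individual areas: |A| = 4, |B| = 20, |C| = 12.
|A∩B|: x∈[5,6], y∈[3,5] → 1·2 = 2.
|A∩C| = 0 (no overlap).
|B∩C|: x∈[7,9], y∈[1,4] → 2·3 = 6.
|A∩B∩C| = 0.
|A ∪ B ∪ C| = 36 − 8 + 0 = 28.00.

28.00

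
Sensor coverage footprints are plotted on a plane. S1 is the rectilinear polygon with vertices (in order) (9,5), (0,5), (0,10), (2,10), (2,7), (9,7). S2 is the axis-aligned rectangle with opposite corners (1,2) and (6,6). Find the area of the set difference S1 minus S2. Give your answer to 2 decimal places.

|S1| = 24, |S1∩S2| = 5.
|S1 ∖ S2| = |S1| − |S1∩S2| = 24 − 5 = 19.00.

19.00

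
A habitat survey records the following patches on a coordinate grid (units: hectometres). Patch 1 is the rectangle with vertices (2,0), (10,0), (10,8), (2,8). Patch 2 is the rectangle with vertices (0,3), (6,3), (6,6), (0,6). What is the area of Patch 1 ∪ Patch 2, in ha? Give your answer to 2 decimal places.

By inclusion–exclusion:
Individual areas: |Patch 1| = 64, |Patch 2| = 18.
|Patch 1∩Patch 2|: x∈[2,6], y∈[3,6] → 4·3 = 12.
|Patch 1 ∪ Patch 2| = 82 − 12 = 70.00.

70.00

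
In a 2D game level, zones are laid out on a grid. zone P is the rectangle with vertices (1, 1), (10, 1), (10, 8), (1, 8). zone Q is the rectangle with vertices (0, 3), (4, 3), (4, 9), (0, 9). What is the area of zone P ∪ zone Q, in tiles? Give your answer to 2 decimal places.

By inclusion–exclusion:
Individual areas: |zone P| = 63, |zone Q| = 24.
|zone P∩zone Q|: x∈[1,4], y∈[3,8] → 3·5 = 15.
|zone P ∪ zone Q| = 87 − 15 = 72.00.

72.00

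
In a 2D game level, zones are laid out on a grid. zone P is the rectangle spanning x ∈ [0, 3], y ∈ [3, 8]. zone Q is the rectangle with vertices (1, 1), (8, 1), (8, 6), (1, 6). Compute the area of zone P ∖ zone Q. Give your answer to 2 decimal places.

|zone P∩zone Q|: x∈[1,3], y∈[3,6] → 2·3 = 6.
|zone P| = 15.
|zone P ∖ zone Q| = |zone P| − |zone P∩zone Q| = 15 − 6 = 9.00.

9.00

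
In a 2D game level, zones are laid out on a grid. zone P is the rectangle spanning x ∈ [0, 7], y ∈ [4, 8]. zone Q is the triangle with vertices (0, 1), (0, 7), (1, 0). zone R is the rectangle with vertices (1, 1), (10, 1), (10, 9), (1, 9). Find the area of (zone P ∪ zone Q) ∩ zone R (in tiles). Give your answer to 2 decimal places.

The region (zone P ∪ zone Q) ∩ zone R is the polygon with vertices (7,8), (7,4), (1,4), (1,8).
By the shoelace formula its area is 24.00.

24.00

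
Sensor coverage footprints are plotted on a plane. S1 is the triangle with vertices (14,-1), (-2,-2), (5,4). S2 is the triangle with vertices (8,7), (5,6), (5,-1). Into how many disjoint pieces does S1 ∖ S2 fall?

1

S1 ∖ S2 is a single connected region.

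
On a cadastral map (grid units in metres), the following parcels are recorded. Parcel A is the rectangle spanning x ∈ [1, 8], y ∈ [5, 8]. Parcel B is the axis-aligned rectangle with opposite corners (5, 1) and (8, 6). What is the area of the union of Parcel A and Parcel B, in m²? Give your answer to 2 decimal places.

33.00

By inclusion–exclusion:
Individual areas: |Parcel A| = 21, |Parcel B| = 15.
|Parcel A∩Parcel B|: x∈[5,8], y∈[5,6] → 3·1 = 3.
|Parcel A ∪ Parcel B| = 36 − 3 = 33.00.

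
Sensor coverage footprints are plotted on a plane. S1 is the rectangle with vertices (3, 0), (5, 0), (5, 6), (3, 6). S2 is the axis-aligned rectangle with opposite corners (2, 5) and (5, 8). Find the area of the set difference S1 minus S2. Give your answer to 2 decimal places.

10.00

|S1∩S2|: x∈[3,5], y∈[5,6] → 2·1 = 2.
|S1| = 12.
|S1 ∖ S2| = |S1| − |S1∩S2| = 12 − 2 = 10.00.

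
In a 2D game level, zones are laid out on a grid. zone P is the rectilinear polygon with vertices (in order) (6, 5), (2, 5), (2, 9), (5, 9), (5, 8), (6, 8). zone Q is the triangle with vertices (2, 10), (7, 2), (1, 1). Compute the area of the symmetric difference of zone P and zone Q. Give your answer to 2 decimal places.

|zone P| = 15, |zone Q| = 26.5, |zone P∩zone Q| = 7.5.
|zone P △ zone Q| = |zone P| + |zone Q| − 2·|zone P∩zone Q| = 15 + 26.5 − 15 = 26.50.

26.50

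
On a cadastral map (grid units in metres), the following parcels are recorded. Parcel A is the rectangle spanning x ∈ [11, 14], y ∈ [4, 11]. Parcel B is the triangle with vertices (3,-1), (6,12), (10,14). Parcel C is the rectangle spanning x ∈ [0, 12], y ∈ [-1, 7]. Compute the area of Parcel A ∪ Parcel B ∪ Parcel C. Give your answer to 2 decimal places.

129.45

By inclusion–exclusion:
Individual areas: |Parcel A| = 21, |Parcel B| = 23, |Parcel C| = 96.
|Parcel A∩Parcel B| = 0.
|Parcel A∩Parcel C|: x∈[11,12], y∈[4,7] → 1·3 = 3.
|Parcel B∩Parcel C| = 7.5487.
|Parcel A∩Parcel B∩Parcel C| = 0.
|Parcel A ∪ Parcel B ∪ Parcel C| = 140 − 10.5487 + 0 = 129.45.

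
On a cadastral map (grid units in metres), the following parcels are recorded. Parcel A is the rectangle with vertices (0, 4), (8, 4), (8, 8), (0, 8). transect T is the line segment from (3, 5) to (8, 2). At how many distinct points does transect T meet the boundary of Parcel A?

The segment meets the boundary at (4.667,4).

1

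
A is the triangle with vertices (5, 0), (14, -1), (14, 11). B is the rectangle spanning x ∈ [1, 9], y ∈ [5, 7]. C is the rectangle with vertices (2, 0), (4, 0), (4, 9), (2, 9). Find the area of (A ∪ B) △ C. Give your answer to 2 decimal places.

80.00

|A ∪ B| = 70.
|(A ∪ B) ∩ C| = 4.
|(A ∪ B) △ C| = 70 + 18 − 8 = 80.00.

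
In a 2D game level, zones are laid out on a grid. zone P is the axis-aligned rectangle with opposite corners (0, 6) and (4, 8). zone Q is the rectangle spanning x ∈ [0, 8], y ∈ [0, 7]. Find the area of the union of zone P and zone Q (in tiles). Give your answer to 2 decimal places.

By inclusion–exclusion:
Individual areas: |zone P| = 8, |zone Q| = 56.
|zone P∩zone Q|: x∈[0,4], y∈[6,7] → 4·1 = 4.
|zone P ∪ zone Q| = 64 − 4 = 60.00.

60.00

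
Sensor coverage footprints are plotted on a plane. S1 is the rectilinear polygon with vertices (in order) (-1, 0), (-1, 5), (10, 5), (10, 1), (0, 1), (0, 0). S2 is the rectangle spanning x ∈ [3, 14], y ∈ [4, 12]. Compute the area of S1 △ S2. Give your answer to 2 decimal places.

|S1| = 45, |S2| = 88, |S1∩S2| = 7.
|S1 △ S2| = |S1| + |S2| − 2·|S1∩S2| = 45 + 88 − 14 = 119.00.

119.00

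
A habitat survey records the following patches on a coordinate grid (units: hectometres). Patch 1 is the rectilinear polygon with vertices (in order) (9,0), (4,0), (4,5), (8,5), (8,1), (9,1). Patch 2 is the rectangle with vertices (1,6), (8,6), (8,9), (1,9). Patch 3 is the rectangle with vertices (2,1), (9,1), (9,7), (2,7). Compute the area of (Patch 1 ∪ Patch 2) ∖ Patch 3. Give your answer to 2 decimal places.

20.00

|Patch 1 ∪ Patch 2| = 42.
|(Patch 1 ∪ Patch 2) ∩ Patch 3| = 22.
|(Patch 1 ∪ Patch 2) ∖ Patch 3| = 42 − 22 = 20.00.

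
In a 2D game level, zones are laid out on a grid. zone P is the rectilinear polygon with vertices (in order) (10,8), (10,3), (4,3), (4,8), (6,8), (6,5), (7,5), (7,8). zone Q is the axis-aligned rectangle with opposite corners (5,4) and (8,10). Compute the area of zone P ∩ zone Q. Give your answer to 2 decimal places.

The intersection is the polygon with vertices (6,8), (6,5), (7,5), (7,8), (8,8), (8,4), (5,4), (5,8).
By the shoelace formula its area is 9.00.

9.00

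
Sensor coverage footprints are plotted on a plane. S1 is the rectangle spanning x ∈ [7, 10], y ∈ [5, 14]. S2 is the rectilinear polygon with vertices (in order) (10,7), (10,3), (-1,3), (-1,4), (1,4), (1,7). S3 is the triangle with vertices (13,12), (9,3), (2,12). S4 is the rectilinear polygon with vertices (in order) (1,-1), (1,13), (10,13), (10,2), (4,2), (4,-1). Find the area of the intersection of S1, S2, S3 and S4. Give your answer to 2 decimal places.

The intersection is the polygon with vertices (7,5.571), (7,7), (10,7), (10,5.25), (9.889,5), (7.444,5).
By the shoelace formula its area is 5.86.

5.86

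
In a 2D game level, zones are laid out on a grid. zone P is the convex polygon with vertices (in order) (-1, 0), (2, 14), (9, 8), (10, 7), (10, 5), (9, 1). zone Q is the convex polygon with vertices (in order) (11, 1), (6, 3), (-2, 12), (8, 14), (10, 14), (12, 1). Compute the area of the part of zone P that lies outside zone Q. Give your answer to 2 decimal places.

|zone P| = 97.5, |zone P∩zone Q| = 56.0325.
|zone P ∖ zone Q| = |zone P| − |zone P∩zone Q| = 97.5 − 56.0325 = 41.47.

41.47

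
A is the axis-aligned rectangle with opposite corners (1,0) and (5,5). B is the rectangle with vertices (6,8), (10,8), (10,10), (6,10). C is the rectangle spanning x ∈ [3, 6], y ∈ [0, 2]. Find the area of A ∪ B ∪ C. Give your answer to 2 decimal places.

30.00

By inclusion–exclusion:
Individual areas: |A| = 20, |B| = 8, |C| = 6.
|A∩B| = 0 (no overlap).
|A∩C|: x∈[3,5], y∈[0,2] → 2·2 = 4.
|B∩C| = 0 (no overlap).
|A∩B∩C| = 0.
|A ∪ B ∪ C| = 34 − 4 + 0 = 30.00.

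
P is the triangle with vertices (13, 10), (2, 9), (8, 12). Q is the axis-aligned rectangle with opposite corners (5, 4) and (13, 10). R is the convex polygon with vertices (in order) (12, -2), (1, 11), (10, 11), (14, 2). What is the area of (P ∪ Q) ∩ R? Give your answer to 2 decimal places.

|P ∪ Q| = 58.5909.
|(P ∪ Q) ∩ R| = 45.22.

45.22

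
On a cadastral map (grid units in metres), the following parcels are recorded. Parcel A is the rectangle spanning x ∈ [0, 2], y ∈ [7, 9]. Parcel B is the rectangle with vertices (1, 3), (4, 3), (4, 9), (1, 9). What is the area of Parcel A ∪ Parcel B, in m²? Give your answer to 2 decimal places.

20.00

By inclusion–exclusion:
Individual areas: |Parcel A| = 4, |Parcel B| = 18.
|Parcel A∩Parcel B|: x∈[1,2], y∈[7,9] → 1·2 = 2.
|Parcel A ∪ Parcel B| = 22 − 2 = 20.00.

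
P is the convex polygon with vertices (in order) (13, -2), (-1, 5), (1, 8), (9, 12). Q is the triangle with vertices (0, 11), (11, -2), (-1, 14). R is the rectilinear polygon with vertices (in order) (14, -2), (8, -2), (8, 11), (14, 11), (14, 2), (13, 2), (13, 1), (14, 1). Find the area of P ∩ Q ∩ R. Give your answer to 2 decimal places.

0.55

The intersection is the polygon with vertices (8,1.546), (8,2), (9.8,-0.4), (9.533,-0.267).
By the shoelace formula its area is 0.55.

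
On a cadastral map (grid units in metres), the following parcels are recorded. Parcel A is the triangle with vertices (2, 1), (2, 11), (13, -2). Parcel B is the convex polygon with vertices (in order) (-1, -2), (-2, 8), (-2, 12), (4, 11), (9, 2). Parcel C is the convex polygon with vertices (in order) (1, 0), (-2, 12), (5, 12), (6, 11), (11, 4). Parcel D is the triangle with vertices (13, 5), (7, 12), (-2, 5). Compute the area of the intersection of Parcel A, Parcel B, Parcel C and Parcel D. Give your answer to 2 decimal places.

The intersection is the polygon with vertices (2,8.111), (3.474,9.258), (7.077,5), (2,5).
By the shoelace formula its area is 13.10.

13.10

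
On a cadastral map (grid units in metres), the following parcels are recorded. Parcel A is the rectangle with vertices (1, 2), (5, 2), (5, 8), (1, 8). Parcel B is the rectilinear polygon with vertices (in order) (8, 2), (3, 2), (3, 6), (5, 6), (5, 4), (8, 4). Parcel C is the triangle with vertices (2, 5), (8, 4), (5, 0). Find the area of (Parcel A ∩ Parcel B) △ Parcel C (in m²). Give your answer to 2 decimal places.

11.90

|Parcel A ∩ Parcel B| = 8.
|(Parcel A ∩ Parcel B) ∩ Parcel C| = 4.8.
|(Parcel A ∩ Parcel B) △ Parcel C| = 8 + 13.5 − 9.6 = 11.90.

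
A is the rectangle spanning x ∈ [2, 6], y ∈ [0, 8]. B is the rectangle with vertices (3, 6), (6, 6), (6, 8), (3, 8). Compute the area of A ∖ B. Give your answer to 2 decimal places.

26.00

|A∩B|: x∈[3,6], y∈[6,8] → 3·2 = 6.
|A| = 32.
|A ∖ B| = |A| − |A∩B| = 32 − 6 = 26.00.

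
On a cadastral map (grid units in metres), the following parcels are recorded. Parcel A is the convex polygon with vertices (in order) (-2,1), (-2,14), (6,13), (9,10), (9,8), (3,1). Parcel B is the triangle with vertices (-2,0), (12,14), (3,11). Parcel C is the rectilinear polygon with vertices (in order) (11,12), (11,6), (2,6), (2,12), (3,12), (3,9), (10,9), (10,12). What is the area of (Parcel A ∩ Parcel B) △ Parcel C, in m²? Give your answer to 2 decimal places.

45.80

|Parcel A ∩ Parcel B| = 35.6023.
|(Parcel A ∩ Parcel B) ∩ Parcel C| = 11.4.
|(Parcel A ∩ Parcel B) △ Parcel C| = 35.6023 + 33 − 22.8 = 45.80.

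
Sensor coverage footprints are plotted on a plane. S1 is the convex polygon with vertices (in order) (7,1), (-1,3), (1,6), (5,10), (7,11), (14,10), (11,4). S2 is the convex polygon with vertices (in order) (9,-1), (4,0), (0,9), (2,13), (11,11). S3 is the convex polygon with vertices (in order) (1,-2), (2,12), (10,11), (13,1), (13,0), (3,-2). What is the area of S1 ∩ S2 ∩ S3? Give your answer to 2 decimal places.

65.47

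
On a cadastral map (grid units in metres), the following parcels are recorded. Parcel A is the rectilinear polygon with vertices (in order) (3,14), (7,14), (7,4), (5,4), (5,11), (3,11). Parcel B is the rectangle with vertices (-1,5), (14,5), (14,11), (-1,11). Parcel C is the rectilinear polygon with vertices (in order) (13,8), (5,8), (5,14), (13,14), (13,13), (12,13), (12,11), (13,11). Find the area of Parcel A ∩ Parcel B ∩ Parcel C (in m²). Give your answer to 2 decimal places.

The intersection is the polygon with vertices (5,11), (7,11), (7,8), (5,8).
By the shoelace formula its area is 6.00.

6.00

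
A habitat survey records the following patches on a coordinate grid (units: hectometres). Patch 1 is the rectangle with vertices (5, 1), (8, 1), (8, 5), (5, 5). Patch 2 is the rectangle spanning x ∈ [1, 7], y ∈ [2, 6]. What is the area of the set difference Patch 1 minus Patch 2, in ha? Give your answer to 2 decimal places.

|Patch 1∩Patch 2|: x∈[5,7], y∈[2,5] → 2·3 = 6.
|Patch 1| = 12.
|Patch 1 ∖ Patch 2| = |Patch 1| − |Patch 1∩Patch 2| = 12 − 6 = 6.00.

6.00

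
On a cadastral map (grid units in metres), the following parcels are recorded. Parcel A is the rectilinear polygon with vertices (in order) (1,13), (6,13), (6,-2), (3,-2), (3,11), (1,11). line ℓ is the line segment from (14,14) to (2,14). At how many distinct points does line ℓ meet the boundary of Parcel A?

0

The segment lies entirely outside Parcel A and never meets its boundary.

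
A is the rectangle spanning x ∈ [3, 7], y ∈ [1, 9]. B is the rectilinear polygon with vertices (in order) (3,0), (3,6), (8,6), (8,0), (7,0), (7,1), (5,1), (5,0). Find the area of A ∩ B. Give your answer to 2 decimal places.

20.00

The intersection is the polygon with vertices (7,1), (5,1), (3,1), (3,6), (7,6).
By the shoelace formula its area is 20.00.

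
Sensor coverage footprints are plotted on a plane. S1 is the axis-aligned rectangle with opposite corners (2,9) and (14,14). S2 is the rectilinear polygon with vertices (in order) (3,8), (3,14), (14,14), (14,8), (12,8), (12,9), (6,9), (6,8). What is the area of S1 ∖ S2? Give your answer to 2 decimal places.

5.00

|S1| = 60, |S1∩S2| = 55.
|S1 ∖ S2| = |S1| − |S1∩S2| = 60 − 55 = 5.00.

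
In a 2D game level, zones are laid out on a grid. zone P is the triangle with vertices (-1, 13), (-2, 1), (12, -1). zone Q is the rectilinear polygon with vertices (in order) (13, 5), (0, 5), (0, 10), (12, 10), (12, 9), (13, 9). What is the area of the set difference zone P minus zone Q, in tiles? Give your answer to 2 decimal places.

|zone P| = 85, |zone P∩zone Q| = 20.5357.
|zone P ∖ zone Q| = |zone P| − |zone P∩zone Q| = 85 − 20.5357 = 64.46.

64.46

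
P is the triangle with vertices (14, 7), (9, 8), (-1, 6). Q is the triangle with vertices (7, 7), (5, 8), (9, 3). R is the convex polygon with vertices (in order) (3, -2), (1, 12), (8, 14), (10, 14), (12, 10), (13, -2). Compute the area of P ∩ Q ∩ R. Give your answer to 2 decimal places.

The intersection is the polygon with vertices (7,7), (7.226,6.548), (6.215,6.481), (5.552,7.31), (6.143,7.429).
By the shoelace formula its area is 0.91.

0.91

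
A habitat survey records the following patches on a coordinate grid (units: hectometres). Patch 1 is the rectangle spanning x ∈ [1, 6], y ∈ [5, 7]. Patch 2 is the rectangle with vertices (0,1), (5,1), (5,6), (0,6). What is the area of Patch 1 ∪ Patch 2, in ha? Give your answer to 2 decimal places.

31.00

By inclusion–exclusion:
Individual areas: |Patch 1| = 10, |Patch 2| = 25.
|Patch 1∩Patch 2|: x∈[1,5], y∈[5,6] → 4·1 = 4.
|Patch 1 ∪ Patch 2| = 35 − 4 = 31.00.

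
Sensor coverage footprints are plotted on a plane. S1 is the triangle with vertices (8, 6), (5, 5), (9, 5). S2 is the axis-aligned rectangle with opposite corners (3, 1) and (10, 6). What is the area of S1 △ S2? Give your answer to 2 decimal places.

33.00

|S1| = 2, |S2| = 35, |S1∩S2| = 2.
|S1 △ S2| = |S1| + |S2| − 2·|S1∩S2| = 2 + 35 − 4 = 33.00.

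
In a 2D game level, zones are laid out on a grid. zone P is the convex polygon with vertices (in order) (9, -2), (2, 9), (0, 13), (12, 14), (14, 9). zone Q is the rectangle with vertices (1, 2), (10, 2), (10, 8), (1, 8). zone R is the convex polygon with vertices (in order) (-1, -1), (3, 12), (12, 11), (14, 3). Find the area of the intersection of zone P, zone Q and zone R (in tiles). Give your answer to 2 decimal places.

32.73

The intersection is the polygon with vertices (10,8), (10,2), (6.455,2), (2.636,8).
By the shoelace formula its area is 32.73.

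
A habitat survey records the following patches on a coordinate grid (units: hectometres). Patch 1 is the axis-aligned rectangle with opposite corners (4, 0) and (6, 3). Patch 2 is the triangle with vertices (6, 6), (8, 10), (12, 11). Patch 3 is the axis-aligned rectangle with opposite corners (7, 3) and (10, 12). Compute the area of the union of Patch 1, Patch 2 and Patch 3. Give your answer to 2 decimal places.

By inclusion–exclusion:
Individual areas: |Patch 1| = 6, |Patch 2| = 7, |Patch 3| = 27.
|Patch 1∩Patch 2| = 0.
|Patch 1∩Patch 3| = 0 (no overlap).
|Patch 2∩Patch 3| = 5.25.
|Patch 1∩Patch 2∩Patch 3| = 0.
|Patch 1 ∪ Patch 2 ∪ Patch 3| = 40 − 5.25 + 0 = 34.75.

34.75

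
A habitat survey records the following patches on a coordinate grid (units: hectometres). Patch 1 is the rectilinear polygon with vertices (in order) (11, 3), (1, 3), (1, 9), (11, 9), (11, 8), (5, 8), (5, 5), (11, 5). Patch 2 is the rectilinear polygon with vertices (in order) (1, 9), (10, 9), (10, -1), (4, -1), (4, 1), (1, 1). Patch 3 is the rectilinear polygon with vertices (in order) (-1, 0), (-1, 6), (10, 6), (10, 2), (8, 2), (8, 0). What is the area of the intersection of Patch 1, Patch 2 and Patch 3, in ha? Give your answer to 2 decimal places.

22.00

The intersection is the polygon with vertices (1,6), (5,6), (5,5), (10,5), (10,3), (1,3).
By the shoelace formula its area is 22.00.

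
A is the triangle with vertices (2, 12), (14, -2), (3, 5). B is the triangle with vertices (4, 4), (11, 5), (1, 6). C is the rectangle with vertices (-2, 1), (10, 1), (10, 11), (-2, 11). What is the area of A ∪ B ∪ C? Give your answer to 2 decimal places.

By inclusion–exclusion:
Individual areas: |A| = 35, |B| = 8.5, |C| = 120.
|A∩B| = 5.9148.
|A∩C| = 30.2381.
|B∩C| = 8.3786.
|A∩B∩C| = 5.9148.
|A ∪ B ∪ C| = 163.5 − 44.5315 + 5.9148 = 124.88.

124.88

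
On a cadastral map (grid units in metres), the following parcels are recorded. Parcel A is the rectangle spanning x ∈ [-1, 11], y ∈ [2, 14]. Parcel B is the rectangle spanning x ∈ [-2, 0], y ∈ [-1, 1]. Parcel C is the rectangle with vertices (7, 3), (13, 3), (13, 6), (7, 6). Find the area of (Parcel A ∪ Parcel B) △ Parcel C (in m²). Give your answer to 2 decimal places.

|Parcel A ∪ Parcel B| = 148.
|(Parcel A ∪ Parcel B) ∩ Parcel C| = 12.
|(Parcel A ∪ Parcel B) △ Parcel C| = 148 + 18 − 24 = 142.00.

142.00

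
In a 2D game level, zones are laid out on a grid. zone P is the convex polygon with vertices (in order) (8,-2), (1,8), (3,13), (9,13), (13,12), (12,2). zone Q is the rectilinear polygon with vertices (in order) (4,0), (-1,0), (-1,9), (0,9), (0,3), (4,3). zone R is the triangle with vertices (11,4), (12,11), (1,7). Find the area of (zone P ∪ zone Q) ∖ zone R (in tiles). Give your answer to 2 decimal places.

105.66

|zone P ∪ zone Q| = 142.
|(zone P ∪ zone Q) ∩ zone R| = 36.3359.
|(zone P ∪ zone Q) ∖ zone R| = 142 − 36.3359 = 105.66.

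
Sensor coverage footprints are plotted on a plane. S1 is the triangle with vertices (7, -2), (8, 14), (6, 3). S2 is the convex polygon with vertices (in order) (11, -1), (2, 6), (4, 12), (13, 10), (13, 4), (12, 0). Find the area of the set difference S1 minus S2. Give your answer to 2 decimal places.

2.98

|S1| = 10.5, |S1∩S2| = 7.5229.
|S1 ∖ S2| = |S1| − |S1∩S2| = 10.5 − 7.5229 = 2.98.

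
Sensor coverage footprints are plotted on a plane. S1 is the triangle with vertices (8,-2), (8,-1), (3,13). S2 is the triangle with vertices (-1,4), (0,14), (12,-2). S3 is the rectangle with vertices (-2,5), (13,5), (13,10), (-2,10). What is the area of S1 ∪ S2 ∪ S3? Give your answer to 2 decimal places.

By inclusion–exclusion:
Individual areas: |S1| = 2.5, |S2| = 68, |S3| = 75.
|S1∩S2| = 1.6136.
|S1∩S3| = 0.6548.
|S2∩S3| = 27.625.
|S1∩S2∩S3| = 0.3937.
|S1 ∪ S2 ∪ S3| = 145.5 − 29.8933 + 0.3937 = 116.00.

116.00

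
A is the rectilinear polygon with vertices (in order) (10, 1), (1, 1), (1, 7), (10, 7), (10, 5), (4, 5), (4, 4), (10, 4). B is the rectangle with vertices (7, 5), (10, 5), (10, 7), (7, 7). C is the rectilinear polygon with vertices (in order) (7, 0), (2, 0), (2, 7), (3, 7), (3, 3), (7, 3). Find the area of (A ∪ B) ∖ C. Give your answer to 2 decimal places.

34.00

|A ∪ B| = 48.
|(A ∪ B) ∩ C| = 14.
|(A ∪ B) ∖ C| = 48 − 14 = 34.00.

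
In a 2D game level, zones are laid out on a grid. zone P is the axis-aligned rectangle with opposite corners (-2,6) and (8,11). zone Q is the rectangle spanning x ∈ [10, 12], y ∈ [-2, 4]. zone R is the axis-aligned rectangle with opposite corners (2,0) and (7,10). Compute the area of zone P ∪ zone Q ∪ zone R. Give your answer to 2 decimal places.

92.00

By inclusion–exclusion:
Individual areas: |zone P| = 50, |zone Q| = 12, |zone R| = 50.
|zone P∩zone Q| = 0 (no overlap).
|zone P∩zone R|: x∈[2,7], y∈[6,10] → 5·4 = 20.
|zone Q∩zone R| = 0 (no overlap).
|zone P∩zone Q∩zone R| = 0.
|zone P ∪ zone Q ∪ zone R| = 112 − 20 + 0 = 92.00.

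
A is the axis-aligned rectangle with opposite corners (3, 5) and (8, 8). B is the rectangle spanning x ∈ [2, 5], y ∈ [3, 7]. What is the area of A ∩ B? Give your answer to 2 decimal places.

4.00

|A∩B|: x∈[3,5], y∈[5,7] → 2·2 = 4.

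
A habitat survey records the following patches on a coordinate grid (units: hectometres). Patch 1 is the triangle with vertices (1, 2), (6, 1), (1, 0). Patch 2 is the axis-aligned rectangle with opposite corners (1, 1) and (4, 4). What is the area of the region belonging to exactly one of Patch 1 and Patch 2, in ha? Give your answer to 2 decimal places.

9.80

|Patch 1| = 5, |Patch 2| = 9, |Patch 1∩Patch 2| = 2.1.
|Patch 1 △ Patch 2| = |Patch 1| + |Patch 2| − 2·|Patch 1∩Patch 2| = 5 + 9 − 4.2 = 9.80.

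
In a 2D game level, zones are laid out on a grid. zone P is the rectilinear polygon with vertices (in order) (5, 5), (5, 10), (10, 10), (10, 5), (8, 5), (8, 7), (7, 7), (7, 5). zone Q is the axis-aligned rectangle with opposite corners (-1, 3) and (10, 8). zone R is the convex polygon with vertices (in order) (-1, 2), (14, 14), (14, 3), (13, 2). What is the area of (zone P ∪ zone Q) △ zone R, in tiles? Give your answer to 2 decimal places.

79.25

|zone P ∪ zone Q| = 65.
|(zone P ∪ zone Q) ∩ zone R| = 37.625.
|(zone P ∪ zone Q) △ zone R| = 65 + 89.5 − 75.25 = 79.25.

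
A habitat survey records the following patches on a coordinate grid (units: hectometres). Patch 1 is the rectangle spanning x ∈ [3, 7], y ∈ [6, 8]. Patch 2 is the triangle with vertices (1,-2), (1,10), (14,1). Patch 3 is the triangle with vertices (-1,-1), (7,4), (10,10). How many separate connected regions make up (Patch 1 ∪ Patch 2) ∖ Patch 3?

(Patch 1 ∪ Patch 2) ∖ Patch 3 splits into 2 disjoint pieces (area 26.8889, area 42.5786).

2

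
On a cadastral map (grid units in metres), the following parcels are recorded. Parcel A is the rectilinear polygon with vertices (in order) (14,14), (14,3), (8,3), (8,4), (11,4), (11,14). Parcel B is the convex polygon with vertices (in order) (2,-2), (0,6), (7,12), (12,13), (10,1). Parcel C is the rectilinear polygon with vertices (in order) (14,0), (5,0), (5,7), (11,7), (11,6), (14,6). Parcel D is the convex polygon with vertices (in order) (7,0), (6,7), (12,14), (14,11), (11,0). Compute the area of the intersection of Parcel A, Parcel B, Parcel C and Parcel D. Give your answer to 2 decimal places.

2.42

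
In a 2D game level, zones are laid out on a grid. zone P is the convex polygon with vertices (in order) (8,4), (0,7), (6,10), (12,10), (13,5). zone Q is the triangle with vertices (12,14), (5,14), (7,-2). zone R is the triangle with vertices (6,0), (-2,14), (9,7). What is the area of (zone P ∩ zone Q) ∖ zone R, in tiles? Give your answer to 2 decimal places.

13.21

|zone P ∩ zone Q| = 22.8821.
|(zone P ∩ zone Q) ∩ zone R| = 9.6704.
|(zone P ∩ zone Q) ∖ zone R| = 22.8821 − 9.6704 = 13.21.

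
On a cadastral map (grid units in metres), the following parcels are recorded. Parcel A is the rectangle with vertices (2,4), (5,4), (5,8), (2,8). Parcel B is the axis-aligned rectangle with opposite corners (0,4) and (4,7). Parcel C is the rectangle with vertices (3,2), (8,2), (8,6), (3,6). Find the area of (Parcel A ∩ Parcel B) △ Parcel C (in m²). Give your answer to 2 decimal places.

|Parcel A ∩ Parcel B| = 6.
|(Parcel A ∩ Parcel B) ∩ Parcel C| = 2.
|(Parcel A ∩ Parcel B) △ Parcel C| = 6 + 20 − 4 = 22.00.

22.00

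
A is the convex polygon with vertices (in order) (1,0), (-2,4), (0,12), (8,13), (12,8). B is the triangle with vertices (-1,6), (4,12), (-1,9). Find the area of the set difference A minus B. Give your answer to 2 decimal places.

|A| = 108, |A∩B| = 7.3529.
|A ∖ B| = |A| − |A∩B| = 108 − 7.3529 = 100.65.

100.65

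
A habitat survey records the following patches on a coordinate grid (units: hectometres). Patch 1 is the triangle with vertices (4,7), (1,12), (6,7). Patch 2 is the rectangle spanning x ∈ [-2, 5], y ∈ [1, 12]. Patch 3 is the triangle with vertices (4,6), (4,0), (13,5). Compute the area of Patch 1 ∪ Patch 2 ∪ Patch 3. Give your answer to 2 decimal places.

By inclusion–exclusion:
Individual areas: |Patch 1| = 5, |Patch 2| = 77, |Patch 3| = 27.
|Patch 1∩Patch 2| = 4.5.
|Patch 1∩Patch 3| = 0.
|Patch 2∩Patch 3| = 4.9444.
|Patch 1∩Patch 2∩Patch 3| = 0.
|Patch 1 ∪ Patch 2 ∪ Patch 3| = 109 − 9.4444 + 0 = 99.56.

99.56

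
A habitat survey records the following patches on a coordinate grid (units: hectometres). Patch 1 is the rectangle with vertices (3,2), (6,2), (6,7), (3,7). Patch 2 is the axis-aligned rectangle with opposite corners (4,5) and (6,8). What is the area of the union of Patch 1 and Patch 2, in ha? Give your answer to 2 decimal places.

By inclusion–exclusion:
Individual areas: |Patch 1| = 15, |Patch 2| = 6.
|Patch 1∩Patch 2|: x∈[4,6], y∈[5,7] → 2·2 = 4.
|Patch 1 ∪ Patch 2| = 21 − 4 = 17.00.

17.00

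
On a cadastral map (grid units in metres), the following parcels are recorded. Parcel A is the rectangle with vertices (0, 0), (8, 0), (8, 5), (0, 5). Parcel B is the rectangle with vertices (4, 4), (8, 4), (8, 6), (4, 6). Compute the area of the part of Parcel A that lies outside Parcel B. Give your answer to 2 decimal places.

|Parcel A∩Parcel B|: x∈[4,8], y∈[4,5] → 4·1 = 4.
|Parcel A| = 40.
|Parcel A ∖ Parcel B| = |Parcel A| − |Parcel A∩Parcel B| = 40 − 4 = 36.00.

36.00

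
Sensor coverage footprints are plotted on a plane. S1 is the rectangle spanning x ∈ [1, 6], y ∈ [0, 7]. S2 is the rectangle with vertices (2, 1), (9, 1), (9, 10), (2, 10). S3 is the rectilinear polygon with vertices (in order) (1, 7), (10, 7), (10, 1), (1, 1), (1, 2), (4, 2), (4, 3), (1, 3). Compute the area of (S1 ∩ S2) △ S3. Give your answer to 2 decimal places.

31.00

|S1 ∩ S2| = 24.
|(S1 ∩ S2) ∩ S3| = 22.
|(S1 ∩ S2) △ S3| = 24 + 51 − 44 = 31.00.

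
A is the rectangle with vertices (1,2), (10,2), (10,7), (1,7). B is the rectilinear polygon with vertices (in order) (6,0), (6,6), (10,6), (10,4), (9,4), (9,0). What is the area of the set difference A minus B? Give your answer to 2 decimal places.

|A| = 45, |A∩B| = 14.
|A ∖ B| = |A| − |A∩B| = 45 − 14 = 31.00.

31.00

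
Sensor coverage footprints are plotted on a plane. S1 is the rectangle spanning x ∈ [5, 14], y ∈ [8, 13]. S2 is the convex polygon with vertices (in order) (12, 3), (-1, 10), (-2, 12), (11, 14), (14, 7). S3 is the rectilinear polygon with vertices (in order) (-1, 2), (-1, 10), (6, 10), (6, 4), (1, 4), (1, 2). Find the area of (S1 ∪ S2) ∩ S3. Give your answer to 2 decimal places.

The region (S1 ∪ S2) ∩ S3 is the polygon with vertices (-1,10), (6,10), (6,6.231).
By the shoelace formula its area is 13.19.

13.19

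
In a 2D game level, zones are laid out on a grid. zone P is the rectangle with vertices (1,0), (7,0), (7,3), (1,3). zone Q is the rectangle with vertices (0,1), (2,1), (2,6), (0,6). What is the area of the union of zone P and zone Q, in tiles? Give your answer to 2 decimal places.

26.00

By inclusion–exclusion:
Individual areas: |zone P| = 18, |zone Q| = 10.
|zone P∩zone Q|: x∈[1,2], y∈[1,3] → 1·2 = 2.
|zone P ∪ zone Q| = 28 − 2 = 26.00.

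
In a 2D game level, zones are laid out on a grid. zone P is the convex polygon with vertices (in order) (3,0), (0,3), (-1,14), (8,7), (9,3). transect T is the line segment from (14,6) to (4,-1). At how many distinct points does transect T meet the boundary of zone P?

0

The segment lies entirely outside zone P and never meets its boundary.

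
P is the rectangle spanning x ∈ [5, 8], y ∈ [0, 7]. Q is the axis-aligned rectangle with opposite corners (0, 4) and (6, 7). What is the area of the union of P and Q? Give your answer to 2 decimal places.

36.00

By inclusion–exclusion:
Individual areas: |P| = 21, |Q| = 18.
|P∩Q|: x∈[5,6], y∈[4,7] → 1·3 = 3.
|P ∪ Q| = 39 − 3 = 36.00.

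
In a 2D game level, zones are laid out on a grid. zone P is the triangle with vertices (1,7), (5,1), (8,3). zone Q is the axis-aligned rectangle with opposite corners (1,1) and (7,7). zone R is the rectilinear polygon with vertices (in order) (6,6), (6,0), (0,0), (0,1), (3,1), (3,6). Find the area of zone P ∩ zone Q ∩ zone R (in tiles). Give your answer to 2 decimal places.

The intersection is the polygon with vertices (6,4.143), (6,1.667), (5,1), (3,4), (3,5.857).
By the shoelace formula its area is 8.67.

8.67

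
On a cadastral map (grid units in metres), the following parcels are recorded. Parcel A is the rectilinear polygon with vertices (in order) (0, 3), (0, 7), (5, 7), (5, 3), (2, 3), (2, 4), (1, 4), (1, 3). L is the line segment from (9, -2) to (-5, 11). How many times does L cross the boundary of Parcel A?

The segment meets the boundary at (0,6.357), (3.615,3).

2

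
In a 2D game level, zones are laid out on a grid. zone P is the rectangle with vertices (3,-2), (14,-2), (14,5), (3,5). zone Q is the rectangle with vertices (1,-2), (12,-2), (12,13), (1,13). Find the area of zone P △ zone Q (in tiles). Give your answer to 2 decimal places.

|zone P∩zone Q|: x∈[3,12], y∈[-2,5] → 9·7 = 63.
|zone P △ zone Q| = |zone P| + |zone Q| − 2·|zone P∩zone Q| = 77 + 165 − 126 = 116.00.

116.00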